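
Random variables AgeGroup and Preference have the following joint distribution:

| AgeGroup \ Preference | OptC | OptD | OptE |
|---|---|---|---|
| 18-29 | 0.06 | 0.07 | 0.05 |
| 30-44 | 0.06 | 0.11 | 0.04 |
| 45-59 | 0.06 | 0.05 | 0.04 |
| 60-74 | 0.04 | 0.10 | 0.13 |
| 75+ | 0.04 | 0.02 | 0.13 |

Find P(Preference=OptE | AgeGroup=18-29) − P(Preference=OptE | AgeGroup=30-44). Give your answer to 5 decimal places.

0.08730

P(AgeGroup=18-29) = 0.06 + 0.07 + 0.05 = 0.18; P(Preference=OptE | AgeGroup=18-29) = 0.05/0.18 = 0.277778.
P(AgeGroup=30-44) = 0.06 + 0.11 + 0.04 = 0.21; P(Preference=OptE | AgeGroup=30-44) = 0.04/0.21 = 0.190476.
Difference = 0.08730.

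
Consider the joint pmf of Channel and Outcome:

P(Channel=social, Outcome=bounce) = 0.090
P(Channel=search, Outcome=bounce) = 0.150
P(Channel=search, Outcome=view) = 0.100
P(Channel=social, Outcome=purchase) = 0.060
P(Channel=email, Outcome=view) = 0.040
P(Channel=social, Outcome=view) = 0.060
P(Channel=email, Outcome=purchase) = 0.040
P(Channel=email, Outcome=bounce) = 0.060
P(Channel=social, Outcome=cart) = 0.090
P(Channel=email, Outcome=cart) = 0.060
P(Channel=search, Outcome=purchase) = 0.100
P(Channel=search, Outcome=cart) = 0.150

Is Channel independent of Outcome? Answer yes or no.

Every cell satisfies P(Channel,Outcome) = P(Channel)·P(Outcome). For instance P(Channel=search) = 0.500, P(Outcome=cart) = 0.300, and 0.500×0.300 = 0.150 matches the joint entry. So Channel and Outcome are independent.

yes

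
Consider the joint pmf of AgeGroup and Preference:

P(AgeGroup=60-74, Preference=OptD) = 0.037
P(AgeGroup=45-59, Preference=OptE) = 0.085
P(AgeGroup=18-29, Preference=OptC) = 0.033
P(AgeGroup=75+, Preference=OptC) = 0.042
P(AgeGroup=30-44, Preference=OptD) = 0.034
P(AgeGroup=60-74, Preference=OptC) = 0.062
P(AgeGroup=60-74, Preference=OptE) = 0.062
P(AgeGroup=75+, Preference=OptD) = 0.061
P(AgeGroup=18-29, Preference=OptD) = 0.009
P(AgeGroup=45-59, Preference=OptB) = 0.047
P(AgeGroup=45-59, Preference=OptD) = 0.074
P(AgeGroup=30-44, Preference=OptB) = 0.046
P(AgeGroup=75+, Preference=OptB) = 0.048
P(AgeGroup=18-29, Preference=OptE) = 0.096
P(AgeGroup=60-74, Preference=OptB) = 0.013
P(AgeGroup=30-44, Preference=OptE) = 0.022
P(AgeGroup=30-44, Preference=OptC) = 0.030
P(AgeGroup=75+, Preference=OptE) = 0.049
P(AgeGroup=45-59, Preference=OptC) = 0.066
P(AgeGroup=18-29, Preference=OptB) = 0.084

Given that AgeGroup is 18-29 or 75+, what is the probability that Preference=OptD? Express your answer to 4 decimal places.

0.1659

P(AgeGroup=18-29) = 0.084 + 0.033 + 0.009 + 0.096 = 0.222.
P(AgeGroup=75+) = 0.048 + 0.042 + 0.061 + 0.049 = 0.200.
P(AgeGroup ∈ {18-29, 75+}) = 0.222 + 0.200 = 0.422; P(Preference=OptD, AgeGroup ∈ {18-29, 75+}) = 0.009 + 0.061 = 0.070.
P(Preference=OptD | AgeGroup ∈ {18-29, 75+}) = 0.070/0.422 = 0.1659.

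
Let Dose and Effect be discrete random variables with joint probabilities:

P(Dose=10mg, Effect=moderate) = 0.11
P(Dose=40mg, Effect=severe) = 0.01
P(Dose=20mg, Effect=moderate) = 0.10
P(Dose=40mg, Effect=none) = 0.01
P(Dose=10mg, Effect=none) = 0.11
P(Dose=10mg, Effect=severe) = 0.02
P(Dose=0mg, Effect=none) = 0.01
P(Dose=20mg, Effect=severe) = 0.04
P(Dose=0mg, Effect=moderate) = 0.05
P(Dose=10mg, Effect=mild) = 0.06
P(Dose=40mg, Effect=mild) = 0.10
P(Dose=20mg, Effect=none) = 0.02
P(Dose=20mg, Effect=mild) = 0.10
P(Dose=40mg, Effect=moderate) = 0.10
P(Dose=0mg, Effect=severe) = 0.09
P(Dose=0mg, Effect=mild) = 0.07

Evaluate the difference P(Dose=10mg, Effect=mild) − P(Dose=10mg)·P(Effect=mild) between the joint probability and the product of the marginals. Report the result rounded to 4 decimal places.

-0.0390

P(Dose=10mg) = 0.11 + 0.06 + 0.11 + 0.02 = 0.30.
P(Effect=mild) = 0.07 + 0.06 + 0.10 + 0.10 = 0.33.
P(Dose=10mg, Effect=mild) − P(Dose=10mg)P(Effect=mild) = 0.06 − 0.30×0.33 = -0.0390.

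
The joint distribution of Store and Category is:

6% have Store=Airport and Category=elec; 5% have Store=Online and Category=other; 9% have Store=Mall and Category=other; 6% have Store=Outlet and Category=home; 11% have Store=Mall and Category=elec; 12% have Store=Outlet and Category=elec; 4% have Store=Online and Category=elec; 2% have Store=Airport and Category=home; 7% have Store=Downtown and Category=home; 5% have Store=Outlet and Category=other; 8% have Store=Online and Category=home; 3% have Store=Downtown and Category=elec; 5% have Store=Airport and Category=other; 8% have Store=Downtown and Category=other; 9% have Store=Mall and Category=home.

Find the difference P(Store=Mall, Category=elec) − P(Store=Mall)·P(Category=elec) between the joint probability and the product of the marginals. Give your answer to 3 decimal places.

0.006

P(Store=Mall) = 0.11 + 0.09 + 0.09 = 0.29.
P(Category=elec) = 0.03 + 0.11 + 0.06 + 0.12 + 0.04 = 0.36.
P(Store=Mall, Category=elec) − P(Store=Mall)P(Category=elec) = 0.11 − 0.29×0.36 = 0.006.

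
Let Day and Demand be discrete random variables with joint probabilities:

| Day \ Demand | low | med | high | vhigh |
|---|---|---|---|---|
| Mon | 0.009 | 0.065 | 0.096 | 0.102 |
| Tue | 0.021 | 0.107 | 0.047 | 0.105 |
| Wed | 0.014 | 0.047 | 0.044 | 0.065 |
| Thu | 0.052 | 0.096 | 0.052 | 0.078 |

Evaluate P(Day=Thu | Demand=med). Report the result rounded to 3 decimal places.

0.305

P(Demand=med) = 0.065 + 0.107 + 0.047 + 0.096 = 0.315.
P(Day=Thu | Demand=med) = 0.096/0.315 = 0.305.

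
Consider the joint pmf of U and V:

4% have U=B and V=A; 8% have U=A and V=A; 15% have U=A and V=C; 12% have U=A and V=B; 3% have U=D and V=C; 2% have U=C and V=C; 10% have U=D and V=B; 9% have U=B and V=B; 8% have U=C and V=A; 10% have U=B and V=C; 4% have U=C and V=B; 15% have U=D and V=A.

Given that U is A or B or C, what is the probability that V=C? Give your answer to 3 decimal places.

P(U=A) = 0.08 + 0.12 + 0.15 = 0.35.
P(U=B) = 0.04 + 0.09 + 0.10 = 0.23.
P(U=C) = 0.08 + 0.04 + 0.02 = 0.14.
P(U ∈ {A, B, C}) = 0.35 + 0.23 + 0.14 = 0.72; P(V=C, U ∈ {A, B, C}) = 0.15 + 0.10 + 0.02 = 0.27.
P(V=C | U ∈ {A, B, C}) = 0.27/0.72 = 0.375.

0.375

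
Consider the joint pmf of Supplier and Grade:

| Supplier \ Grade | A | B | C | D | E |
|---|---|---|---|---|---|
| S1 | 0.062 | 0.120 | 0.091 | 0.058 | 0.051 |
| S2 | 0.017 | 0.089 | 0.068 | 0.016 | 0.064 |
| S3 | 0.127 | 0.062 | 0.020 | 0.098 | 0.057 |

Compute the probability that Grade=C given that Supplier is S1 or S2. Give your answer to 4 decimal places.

0.2500

P(Supplier=S1) = 0.062 + 0.120 + 0.091 + 0.058 + 0.051 = 0.382.
P(Supplier=S2) = 0.017 + 0.089 + 0.068 + 0.016 + 0.064 = 0.254.
P(Supplier ∈ {S1, S2}) = 0.382 + 0.254 = 0.636; P(Grade=C, Supplier ∈ {S1, S2}) = 0.091 + 0.068 = 0.159.
P(Grade=C | Supplier ∈ {S1, S2}) = 0.159/0.636 = 0.2500.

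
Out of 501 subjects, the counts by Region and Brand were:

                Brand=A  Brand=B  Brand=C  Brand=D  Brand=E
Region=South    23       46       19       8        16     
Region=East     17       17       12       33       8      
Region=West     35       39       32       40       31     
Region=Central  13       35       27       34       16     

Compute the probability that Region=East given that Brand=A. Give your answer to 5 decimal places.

0.19318

Total with Brand=A: 23 + 17 + 35 + 13 = 88.
P(Region=East | Brand=A) = 17/88 = 0.19318.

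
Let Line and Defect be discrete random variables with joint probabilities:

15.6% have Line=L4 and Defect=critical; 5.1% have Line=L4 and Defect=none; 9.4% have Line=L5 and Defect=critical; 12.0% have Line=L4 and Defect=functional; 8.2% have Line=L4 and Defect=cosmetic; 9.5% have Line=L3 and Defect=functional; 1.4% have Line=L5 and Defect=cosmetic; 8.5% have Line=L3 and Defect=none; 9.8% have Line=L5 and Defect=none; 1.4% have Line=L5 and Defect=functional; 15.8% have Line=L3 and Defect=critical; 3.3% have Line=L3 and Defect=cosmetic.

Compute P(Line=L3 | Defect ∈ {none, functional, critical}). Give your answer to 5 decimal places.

P(Defect=none) = 0.085 + 0.051 + 0.098 = 0.234.
P(Defect=functional) = 0.095 + 0.120 + 0.014 = 0.229.
P(Defect=critical) = 0.158 + 0.156 + 0.094 = 0.408.
P(Defect ∈ {none, functional, critical}) = 0.234 + 0.229 + 0.408 = 0.871; P(Line=L3, Defect ∈ {none, functional, critical}) = 0.085 + 0.095 + 0.158 = 0.338.
P(Line=L3 | Defect ∈ {none, functional, critical}) = 0.338/0.871 = 0.38806.

0.38806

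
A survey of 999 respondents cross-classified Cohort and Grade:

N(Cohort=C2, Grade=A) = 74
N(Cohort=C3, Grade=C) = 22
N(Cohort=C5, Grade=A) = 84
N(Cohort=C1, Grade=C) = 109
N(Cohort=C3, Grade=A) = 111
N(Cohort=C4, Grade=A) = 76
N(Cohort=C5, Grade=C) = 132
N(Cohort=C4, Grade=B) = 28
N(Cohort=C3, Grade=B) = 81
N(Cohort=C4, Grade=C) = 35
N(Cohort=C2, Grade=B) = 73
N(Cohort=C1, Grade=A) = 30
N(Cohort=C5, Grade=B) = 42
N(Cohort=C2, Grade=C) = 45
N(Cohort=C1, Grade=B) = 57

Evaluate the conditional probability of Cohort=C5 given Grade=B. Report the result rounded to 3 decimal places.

0.149

Total with Grade=B: 57 + 73 + 81 + 28 + 42 = 281.
P(Cohort=C5 | Grade=B) = 42/281 = 0.149.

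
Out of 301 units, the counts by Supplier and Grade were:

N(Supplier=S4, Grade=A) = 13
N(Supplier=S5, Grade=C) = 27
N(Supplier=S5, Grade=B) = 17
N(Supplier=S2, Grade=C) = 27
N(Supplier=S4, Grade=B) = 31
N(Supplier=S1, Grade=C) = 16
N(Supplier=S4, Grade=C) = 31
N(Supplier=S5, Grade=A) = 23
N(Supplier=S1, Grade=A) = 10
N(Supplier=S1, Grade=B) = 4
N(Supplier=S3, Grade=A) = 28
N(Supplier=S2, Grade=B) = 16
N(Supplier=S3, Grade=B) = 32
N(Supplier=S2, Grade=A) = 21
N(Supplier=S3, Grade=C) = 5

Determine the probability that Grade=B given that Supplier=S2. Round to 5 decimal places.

Total with Supplier=S2: 21 + 16 + 27 = 64.
P(Grade=B | Supplier=S2) = 16/64 = 0.25000.

0.25000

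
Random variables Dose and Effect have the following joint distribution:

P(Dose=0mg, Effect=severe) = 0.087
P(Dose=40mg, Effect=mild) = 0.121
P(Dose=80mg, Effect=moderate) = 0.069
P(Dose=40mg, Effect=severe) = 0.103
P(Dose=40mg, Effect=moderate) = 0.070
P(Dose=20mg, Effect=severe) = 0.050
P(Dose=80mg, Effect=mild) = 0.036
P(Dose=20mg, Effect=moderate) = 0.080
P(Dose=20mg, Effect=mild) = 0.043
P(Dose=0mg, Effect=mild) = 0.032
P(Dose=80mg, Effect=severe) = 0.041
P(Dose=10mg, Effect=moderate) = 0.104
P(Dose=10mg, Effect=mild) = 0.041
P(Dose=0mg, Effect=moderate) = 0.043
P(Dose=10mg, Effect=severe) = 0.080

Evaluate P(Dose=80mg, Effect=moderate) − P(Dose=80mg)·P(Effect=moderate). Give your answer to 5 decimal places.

P(Dose=80mg) = 0.036 + 0.069 + 0.041 = 0.146.
P(Effect=moderate) = 0.043 + 0.104 + 0.080 + 0.070 + 0.069 = 0.366.
P(Dose=80mg, Effect=moderate) − P(Dose=80mg)P(Effect=moderate) = 0.069 − 0.146×0.366 = 0.01556.

0.01556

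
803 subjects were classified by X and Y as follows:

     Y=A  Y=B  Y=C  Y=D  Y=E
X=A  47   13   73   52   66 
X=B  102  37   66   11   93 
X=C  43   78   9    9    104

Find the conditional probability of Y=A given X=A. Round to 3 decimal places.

Total with X=A: 47 + 13 + 73 + 52 + 66 = 251.
P(Y=A | X=A) = 47/251 = 0.187.

0.187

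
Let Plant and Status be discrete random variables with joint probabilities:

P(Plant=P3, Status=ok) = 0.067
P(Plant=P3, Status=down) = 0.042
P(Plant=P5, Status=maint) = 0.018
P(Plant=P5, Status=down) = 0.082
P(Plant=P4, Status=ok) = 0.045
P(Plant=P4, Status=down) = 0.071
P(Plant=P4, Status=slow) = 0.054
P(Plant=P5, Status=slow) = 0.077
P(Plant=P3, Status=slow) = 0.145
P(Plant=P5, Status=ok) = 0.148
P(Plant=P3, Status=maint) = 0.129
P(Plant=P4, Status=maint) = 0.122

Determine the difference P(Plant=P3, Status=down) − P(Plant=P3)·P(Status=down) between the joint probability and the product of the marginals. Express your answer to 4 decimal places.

-0.0327

P(Plant=P3) = 0.067 + 0.145 + 0.042 + 0.129 = 0.383.
P(Status=down) = 0.042 + 0.071 + 0.082 = 0.195.
P(Plant=P3, Status=down) − P(Plant=P3)P(Status=down) = 0.042 − 0.383×0.195 = -0.0327.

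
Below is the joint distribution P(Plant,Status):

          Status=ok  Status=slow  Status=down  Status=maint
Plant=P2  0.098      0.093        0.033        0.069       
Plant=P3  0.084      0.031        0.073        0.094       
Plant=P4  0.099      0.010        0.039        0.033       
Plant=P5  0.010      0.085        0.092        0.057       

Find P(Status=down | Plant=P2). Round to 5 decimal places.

0.11263

P(Plant=P2) = 0.098 + 0.093 + 0.033 + 0.069 = 0.293.
P(Status=down | Plant=P2) = 0.033/0.293 = 0.11263.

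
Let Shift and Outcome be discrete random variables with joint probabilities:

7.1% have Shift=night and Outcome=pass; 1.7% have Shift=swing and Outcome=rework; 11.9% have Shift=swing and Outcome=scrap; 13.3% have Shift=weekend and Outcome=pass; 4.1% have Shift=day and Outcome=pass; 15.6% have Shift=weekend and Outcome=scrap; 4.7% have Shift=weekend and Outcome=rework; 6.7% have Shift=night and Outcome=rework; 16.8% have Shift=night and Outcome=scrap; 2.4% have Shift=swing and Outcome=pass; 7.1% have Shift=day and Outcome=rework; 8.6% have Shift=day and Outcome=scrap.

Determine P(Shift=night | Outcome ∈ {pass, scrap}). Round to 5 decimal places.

P(Outcome=pass) = 0.041 + 0.024 + 0.071 + 0.133 = 0.269.
P(Outcome=scrap) = 0.086 + 0.119 + 0.168 + 0.156 = 0.529.
P(Outcome ∈ {pass, scrap}) = 0.269 + 0.529 = 0.798; P(Shift=night, Outcome ∈ {pass, scrap}) = 0.071 + 0.168 = 0.239.
P(Shift=night | Outcome ∈ {pass, scrap}) = 0.239/0.798 = 0.29950.

0.29950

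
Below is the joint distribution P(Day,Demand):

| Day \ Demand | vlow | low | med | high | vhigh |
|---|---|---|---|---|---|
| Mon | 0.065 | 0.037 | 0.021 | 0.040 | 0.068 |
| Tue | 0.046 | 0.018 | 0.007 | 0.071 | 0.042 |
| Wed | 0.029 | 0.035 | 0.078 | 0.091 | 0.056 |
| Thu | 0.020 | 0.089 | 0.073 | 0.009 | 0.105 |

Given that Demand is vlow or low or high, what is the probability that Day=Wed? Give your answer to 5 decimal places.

P(Demand=vlow) = 0.065 + 0.046 + 0.029 + 0.020 = 0.160.
P(Demand=low) = 0.037 + 0.018 + 0.035 + 0.089 = 0.179.
P(Demand=high) = 0.040 + 0.071 + 0.091 + 0.009 = 0.211.
P(Demand ∈ {vlow, low, high}) = 0.160 + 0.179 + 0.211 = 0.550; P(Day=Wed, Demand ∈ {vlow, low, high}) = 0.029 + 0.035 + 0.091 = 0.155.
P(Day=Wed | Demand ∈ {vlow, low, high}) = 0.155/0.550 = 0.28182.

0.28182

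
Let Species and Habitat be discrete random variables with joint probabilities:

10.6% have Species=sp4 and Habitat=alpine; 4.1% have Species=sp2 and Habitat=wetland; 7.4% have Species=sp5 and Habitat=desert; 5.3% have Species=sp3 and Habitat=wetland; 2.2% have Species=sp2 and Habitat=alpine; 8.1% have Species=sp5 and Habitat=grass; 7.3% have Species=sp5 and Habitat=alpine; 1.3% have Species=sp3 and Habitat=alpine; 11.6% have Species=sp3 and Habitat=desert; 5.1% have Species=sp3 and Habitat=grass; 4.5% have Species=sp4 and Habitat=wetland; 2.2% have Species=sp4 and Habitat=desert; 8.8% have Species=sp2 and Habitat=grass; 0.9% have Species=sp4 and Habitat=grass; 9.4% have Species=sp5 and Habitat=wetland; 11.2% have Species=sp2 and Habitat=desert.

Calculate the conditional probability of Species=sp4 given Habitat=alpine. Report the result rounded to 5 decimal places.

0.49533

P(Habitat=alpine) = 0.022 + 0.013 + 0.106 + 0.073 = 0.214.
P(Species=sp4 | Habitat=alpine) = 0.106/0.214 = 0.49533.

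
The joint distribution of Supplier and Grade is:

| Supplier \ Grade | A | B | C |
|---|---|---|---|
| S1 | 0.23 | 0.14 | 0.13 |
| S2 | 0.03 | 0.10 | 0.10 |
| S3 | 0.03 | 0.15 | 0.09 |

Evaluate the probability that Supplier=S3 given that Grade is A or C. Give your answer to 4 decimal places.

P(Grade=A) = 0.23 + 0.03 + 0.03 = 0.29.
P(Grade=C) = 0.13 + 0.10 + 0.09 = 0.32.
P(Grade ∈ {A, C}) = 0.29 + 0.32 = 0.61; P(Supplier=S3, Grade ∈ {A, C}) = 0.03 + 0.09 = 0.12.
P(Supplier=S3 | Grade ∈ {A, C}) = 0.12/0.61 = 0.1967.

0.1967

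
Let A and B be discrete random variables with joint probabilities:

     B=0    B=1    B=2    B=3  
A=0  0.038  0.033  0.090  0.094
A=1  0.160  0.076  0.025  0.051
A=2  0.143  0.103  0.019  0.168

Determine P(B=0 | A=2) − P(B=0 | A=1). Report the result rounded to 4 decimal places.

-0.1826

P(A=2) = 0.143 + 0.103 + 0.019 + 0.168 = 0.433; P(B=0 | A=2) = 0.143/0.433 = 0.33025.
P(A=1) = 0.160 + 0.076 + 0.025 + 0.051 = 0.312; P(B=0 | A=1) = 0.160/0.312 = 0.51282.
Difference = -0.1826.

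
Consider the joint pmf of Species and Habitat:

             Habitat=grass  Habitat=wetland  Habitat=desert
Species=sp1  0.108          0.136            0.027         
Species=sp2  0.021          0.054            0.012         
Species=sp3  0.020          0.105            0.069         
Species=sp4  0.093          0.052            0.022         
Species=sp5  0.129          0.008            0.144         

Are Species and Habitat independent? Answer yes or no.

P(Species=sp5) = 0.281 and P(Habitat=wetland) = 0.355, so their product is 0.09976, but P(Species=sp5, Habitat=wetland) = 0.008. Since these differ, Species and Habitat are not independent.

no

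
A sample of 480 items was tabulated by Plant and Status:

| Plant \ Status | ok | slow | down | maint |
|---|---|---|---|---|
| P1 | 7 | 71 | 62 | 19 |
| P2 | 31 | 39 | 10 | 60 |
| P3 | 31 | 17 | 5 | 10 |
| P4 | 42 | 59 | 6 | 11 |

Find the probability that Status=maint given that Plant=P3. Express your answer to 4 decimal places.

Total with Plant=P3: 31 + 17 + 5 + 10 = 63.
P(Status=maint | Plant=P3) = 10/63 = 0.1587.

0.1587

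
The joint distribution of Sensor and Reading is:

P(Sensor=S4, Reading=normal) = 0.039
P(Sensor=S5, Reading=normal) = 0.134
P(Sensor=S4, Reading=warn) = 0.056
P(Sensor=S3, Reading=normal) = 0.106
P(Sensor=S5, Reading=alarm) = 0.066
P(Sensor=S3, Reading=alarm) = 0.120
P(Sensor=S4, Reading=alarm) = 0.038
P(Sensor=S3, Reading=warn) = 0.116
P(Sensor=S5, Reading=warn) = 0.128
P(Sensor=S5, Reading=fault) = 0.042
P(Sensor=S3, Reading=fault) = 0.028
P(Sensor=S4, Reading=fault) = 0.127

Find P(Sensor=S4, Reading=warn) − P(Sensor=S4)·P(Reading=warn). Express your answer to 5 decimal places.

-0.02200

P(Sensor=S4) = 0.039 + 0.056 + 0.038 + 0.127 = 0.260.
P(Reading=warn) = 0.116 + 0.056 + 0.128 = 0.300.
P(Sensor=S4, Reading=warn) − P(Sensor=S4)P(Reading=warn) = 0.056 − 0.260×0.300 = -0.02200.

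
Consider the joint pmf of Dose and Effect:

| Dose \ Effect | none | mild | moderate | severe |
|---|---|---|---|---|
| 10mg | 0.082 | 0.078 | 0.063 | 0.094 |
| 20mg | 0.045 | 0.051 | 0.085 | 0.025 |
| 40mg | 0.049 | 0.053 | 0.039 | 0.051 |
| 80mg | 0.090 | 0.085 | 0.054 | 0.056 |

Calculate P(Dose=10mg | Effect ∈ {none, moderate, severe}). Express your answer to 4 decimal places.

P(Effect=none) = 0.082 + 0.045 + 0.049 + 0.090 = 0.266.
P(Effect=moderate) = 0.063 + 0.085 + 0.039 + 0.054 = 0.241.
P(Effect=severe) = 0.094 + 0.025 + 0.051 + 0.056 = 0.226.
P(Effect ∈ {none, moderate, severe}) = 0.266 + 0.241 + 0.226 = 0.733; P(Dose=10mg, Effect ∈ {none, moderate, severe}) = 0.082 + 0.063 + 0.094 = 0.239.
P(Dose=10mg | Effect ∈ {none, moderate, severe}) = 0.239/0.733 = 0.3261.

0.3261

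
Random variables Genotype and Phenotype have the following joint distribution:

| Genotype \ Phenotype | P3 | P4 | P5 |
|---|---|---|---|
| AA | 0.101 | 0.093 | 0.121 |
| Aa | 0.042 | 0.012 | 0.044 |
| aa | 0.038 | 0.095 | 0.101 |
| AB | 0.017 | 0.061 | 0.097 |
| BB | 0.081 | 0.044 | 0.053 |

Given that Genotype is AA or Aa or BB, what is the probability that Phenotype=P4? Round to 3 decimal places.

P(Genotype=AA) = 0.101 + 0.093 + 0.121 = 0.315.
P(Genotype=Aa) = 0.042 + 0.012 + 0.044 = 0.098.
P(Genotype=BB) = 0.081 + 0.044 + 0.053 = 0.178.
P(Genotype ∈ {AA, Aa, BB}) = 0.315 + 0.098 + 0.178 = 0.591; P(Phenotype=P4, Genotype ∈ {AA, Aa, BB}) = 0.093 + 0.012 + 0.044 = 0.149.
P(Phenotype=P4 | Genotype ∈ {AA, Aa, BB}) = 0.149/0.591 = 0.252.

0.252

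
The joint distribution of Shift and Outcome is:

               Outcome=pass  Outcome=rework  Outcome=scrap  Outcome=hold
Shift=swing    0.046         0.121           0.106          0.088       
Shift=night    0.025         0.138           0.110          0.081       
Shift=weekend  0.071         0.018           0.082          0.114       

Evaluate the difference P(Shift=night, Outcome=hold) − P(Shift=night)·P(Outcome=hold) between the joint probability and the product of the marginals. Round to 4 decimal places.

-0.0192

P(Shift=night) = 0.025 + 0.138 + 0.110 + 0.081 = 0.354.
P(Outcome=hold) = 0.088 + 0.081 + 0.114 = 0.283.
P(Shift=night, Outcome=hold) − P(Shift=night)P(Outcome=hold) = 0.081 − 0.354×0.283 = -0.0192.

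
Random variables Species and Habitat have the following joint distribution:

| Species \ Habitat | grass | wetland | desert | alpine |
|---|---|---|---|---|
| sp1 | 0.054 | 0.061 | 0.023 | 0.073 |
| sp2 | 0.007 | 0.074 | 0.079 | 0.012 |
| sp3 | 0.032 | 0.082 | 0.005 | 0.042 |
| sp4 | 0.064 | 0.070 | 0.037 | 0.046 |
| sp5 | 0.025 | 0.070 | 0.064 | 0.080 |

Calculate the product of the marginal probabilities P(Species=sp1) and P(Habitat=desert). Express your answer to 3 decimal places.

0.044

P(Species=sp1) = 0.054 + 0.061 + 0.023 + 0.073 = 0.211.
P(Habitat=desert) = 0.023 + 0.079 + 0.005 + 0.037 + 0.064 = 0.208.
Product: 0.211 × 0.208 = 0.044.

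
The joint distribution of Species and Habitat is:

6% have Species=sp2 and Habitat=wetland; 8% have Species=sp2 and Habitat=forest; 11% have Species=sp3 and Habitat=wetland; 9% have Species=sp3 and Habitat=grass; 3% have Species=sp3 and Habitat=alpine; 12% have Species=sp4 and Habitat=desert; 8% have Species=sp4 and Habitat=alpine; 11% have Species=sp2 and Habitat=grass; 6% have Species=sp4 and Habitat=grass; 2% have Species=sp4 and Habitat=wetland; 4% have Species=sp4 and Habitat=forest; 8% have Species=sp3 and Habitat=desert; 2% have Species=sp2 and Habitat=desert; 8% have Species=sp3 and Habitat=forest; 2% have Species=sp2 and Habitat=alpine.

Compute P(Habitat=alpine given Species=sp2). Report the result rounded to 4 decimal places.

P(Species=sp2) = 0.08 + 0.11 + 0.06 + 0.02 + 0.02 = 0.29.
P(Habitat=alpine | Species=sp2) = 0.02/0.29 = 0.0690.

0.0690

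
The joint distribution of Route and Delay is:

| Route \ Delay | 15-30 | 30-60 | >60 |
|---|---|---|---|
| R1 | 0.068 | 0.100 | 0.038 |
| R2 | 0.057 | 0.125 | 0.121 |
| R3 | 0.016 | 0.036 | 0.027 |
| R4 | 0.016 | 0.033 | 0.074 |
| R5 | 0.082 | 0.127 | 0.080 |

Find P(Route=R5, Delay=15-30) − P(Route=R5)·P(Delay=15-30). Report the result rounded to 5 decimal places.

0.01293

P(Route=R5) = 0.082 + 0.127 + 0.080 = 0.289.
P(Delay=15-30) = 0.068 + 0.057 + 0.016 + 0.016 + 0.082 = 0.239.
P(Route=R5, Delay=15-30) − P(Route=R5)P(Delay=15-30) = 0.082 − 0.289×0.239 = 0.01293.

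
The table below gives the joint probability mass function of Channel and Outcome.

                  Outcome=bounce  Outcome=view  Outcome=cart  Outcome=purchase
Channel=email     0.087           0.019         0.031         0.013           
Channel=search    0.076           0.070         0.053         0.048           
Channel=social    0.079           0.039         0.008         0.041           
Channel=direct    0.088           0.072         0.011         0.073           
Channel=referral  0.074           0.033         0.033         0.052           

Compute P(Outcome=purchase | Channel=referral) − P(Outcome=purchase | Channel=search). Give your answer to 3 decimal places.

0.077

P(Channel=referral) = 0.074 + 0.033 + 0.033 + 0.052 = 0.192; P(Outcome=purchase | Channel=referral) = 0.052/0.192 = 0.2708.
P(Channel=search) = 0.076 + 0.070 + 0.053 + 0.048 = 0.247; P(Outcome=purchase | Channel=search) = 0.048/0.247 = 0.1943.
Difference = 0.077.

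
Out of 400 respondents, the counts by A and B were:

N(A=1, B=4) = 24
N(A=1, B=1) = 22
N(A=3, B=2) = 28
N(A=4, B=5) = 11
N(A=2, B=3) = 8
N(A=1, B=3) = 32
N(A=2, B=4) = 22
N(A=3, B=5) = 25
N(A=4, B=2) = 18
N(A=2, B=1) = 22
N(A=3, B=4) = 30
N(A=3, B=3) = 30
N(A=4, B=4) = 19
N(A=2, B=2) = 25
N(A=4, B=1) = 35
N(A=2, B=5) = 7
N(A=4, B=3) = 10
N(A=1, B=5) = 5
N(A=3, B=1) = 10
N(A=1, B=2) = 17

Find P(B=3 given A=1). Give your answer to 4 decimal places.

0.3200

Total with A=1: 22 + 17 + 32 + 24 + 5 = 100.
P(B=3 | A=1) = 32/100 = 0.3200.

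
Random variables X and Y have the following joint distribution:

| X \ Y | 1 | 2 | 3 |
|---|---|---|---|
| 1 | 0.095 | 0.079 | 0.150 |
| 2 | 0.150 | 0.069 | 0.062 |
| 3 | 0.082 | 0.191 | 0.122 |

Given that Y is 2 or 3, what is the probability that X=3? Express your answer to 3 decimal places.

P(Y=2) = 0.079 + 0.069 + 0.191 = 0.339.
P(Y=3) = 0.150 + 0.062 + 0.122 = 0.334.
P(Y ∈ {2, 3}) = 0.339 + 0.334 = 0.673; P(X=3, Y ∈ {2, 3}) = 0.191 + 0.122 = 0.313.
P(X=3 | Y ∈ {2, 3}) = 0.313/0.673 = 0.465.

0.465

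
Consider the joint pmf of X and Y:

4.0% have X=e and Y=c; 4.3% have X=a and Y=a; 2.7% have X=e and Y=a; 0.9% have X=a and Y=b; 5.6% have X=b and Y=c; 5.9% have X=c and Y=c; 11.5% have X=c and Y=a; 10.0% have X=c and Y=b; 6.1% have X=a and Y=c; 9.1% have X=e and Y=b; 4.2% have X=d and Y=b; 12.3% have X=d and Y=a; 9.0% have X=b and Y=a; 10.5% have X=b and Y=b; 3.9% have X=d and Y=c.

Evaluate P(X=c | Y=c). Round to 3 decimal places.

0.231

P(Y=c) = 0.061 + 0.056 + 0.059 + 0.039 + 0.040 = 0.255.
P(X=c | Y=c) = 0.059/0.255 = 0.231.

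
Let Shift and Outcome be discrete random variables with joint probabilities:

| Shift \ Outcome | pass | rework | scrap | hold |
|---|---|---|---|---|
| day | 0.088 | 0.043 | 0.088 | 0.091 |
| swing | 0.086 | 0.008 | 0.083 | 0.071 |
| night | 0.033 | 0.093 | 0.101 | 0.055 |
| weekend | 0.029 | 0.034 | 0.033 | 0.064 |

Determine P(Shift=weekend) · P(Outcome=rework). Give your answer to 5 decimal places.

P(Shift=weekend) = 0.029 + 0.034 + 0.033 + 0.064 = 0.160.
P(Outcome=rework) = 0.043 + 0.008 + 0.093 + 0.034 = 0.178.
Product: 0.160 × 0.178 = 0.02848.

0.02848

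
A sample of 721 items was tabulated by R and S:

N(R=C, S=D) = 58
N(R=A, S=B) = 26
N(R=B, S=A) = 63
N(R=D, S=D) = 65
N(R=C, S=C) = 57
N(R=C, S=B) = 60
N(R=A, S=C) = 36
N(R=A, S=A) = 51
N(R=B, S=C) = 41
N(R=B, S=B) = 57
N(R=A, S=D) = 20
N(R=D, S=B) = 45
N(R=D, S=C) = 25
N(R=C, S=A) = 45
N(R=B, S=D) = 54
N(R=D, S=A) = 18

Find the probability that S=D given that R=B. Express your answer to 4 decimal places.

Total with R=B: 63 + 57 + 41 + 54 = 215.
P(S=D | R=B) = 54/215 = 0.2512.

0.2512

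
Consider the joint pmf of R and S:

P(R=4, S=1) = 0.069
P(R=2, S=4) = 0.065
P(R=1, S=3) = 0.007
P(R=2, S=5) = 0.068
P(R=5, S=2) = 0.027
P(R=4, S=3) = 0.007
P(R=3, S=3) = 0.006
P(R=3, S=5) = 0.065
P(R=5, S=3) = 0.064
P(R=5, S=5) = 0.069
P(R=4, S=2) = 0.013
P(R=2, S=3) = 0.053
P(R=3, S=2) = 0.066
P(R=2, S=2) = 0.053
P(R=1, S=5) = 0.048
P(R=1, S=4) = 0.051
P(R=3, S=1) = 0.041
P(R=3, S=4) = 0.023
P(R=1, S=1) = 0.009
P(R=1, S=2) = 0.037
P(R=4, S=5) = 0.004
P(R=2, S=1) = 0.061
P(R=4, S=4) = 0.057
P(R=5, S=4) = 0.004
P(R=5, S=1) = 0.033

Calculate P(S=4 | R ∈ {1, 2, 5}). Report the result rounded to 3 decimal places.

0.185

P(R=1) = 0.009 + 0.037 + 0.007 + 0.051 + 0.048 = 0.152.
P(R=2) = 0.061 + 0.053 + 0.053 + 0.065 + 0.068 = 0.300.
P(R=5) = 0.033 + 0.027 + 0.064 + 0.004 + 0.069 = 0.197.
P(R ∈ {1, 2, 5}) = 0.152 + 0.300 + 0.197 = 0.649; P(S=4, R ∈ {1, 2, 5}) = 0.051 + 0.065 + 0.004 = 0.120.
P(S=4 | R ∈ {1, 2, 5}) = 0.120/0.649 = 0.185.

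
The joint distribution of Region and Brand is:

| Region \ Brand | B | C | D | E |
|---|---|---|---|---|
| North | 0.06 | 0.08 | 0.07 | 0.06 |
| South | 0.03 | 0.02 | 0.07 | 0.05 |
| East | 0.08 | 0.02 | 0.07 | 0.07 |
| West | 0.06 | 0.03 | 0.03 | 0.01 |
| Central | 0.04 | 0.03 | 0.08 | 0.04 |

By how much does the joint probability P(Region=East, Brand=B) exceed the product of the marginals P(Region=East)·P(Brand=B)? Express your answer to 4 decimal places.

P(Region=East) = 0.08 + 0.02 + 0.07 + 0.07 = 0.24.
P(Brand=B) = 0.06 + 0.03 + 0.08 + 0.06 + 0.04 = 0.27.
P(Region=East, Brand=B) − P(Region=East)P(Brand=B) = 0.08 − 0.24×0.27 = 0.0152.

0.0152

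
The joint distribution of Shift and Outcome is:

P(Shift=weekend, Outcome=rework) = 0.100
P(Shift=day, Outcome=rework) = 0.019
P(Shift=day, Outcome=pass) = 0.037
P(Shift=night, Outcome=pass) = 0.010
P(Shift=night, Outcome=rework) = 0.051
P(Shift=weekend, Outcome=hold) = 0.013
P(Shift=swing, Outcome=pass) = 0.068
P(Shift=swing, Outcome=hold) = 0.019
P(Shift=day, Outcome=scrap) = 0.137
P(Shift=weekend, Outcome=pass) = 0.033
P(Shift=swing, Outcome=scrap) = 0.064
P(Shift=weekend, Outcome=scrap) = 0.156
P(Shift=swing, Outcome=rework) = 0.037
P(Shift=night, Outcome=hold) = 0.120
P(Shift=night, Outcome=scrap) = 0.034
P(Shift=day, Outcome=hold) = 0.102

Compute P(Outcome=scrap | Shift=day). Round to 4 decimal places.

0.4644

P(Shift=day) = 0.037 + 0.019 + 0.137 + 0.102 = 0.295.
P(Outcome=scrap | Shift=day) = 0.137/0.295 = 0.4644.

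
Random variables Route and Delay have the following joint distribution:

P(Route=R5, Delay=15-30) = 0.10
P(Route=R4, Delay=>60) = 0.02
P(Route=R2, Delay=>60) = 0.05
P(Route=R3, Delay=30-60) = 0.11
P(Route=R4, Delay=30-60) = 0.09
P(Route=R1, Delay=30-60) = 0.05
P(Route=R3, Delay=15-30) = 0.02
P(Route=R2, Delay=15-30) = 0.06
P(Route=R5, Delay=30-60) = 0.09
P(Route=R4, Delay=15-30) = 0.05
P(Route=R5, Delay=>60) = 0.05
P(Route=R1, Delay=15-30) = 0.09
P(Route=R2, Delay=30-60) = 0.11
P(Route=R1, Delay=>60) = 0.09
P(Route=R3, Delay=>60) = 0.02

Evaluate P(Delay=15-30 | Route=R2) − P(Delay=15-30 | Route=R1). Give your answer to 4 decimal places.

P(Route=R2) = 0.06 + 0.11 + 0.05 = 0.22; P(Delay=15-30 | Route=R2) = 0.06/0.22 = 0.27273.
P(Route=R1) = 0.09 + 0.05 + 0.09 = 0.23; P(Delay=15-30 | Route=R1) = 0.09/0.23 = 0.39130.
Difference = -0.1186.

-0.1186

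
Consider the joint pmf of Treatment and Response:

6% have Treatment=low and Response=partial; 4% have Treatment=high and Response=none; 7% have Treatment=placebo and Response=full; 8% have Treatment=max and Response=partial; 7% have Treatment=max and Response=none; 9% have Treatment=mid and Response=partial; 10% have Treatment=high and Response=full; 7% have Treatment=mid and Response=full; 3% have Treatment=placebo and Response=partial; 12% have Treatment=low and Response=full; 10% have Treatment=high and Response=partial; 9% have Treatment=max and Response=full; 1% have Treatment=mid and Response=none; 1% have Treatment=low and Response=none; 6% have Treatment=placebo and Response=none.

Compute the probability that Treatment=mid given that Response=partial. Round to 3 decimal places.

0.250

P(Response=partial) = 0.03 + 0.06 + 0.09 + 0.10 + 0.08 = 0.36.
P(Treatment=mid | Response=partial) = 0.09/0.36 = 0.250.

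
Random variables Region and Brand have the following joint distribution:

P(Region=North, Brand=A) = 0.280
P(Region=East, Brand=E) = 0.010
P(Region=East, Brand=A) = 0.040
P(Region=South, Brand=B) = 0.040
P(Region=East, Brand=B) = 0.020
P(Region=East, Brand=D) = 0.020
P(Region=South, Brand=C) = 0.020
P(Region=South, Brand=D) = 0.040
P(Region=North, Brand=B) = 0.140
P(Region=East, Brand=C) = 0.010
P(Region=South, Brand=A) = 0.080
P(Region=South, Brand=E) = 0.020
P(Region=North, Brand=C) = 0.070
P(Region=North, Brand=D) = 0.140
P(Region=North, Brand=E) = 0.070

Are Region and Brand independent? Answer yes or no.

Every cell satisfies P(Region,Brand) = P(Region)·P(Brand). For instance P(Region=South) = 0.200, P(Brand=C) = 0.100, and 0.200×0.100 = 0.020 matches the joint entry. So Region and Brand are independent.

yes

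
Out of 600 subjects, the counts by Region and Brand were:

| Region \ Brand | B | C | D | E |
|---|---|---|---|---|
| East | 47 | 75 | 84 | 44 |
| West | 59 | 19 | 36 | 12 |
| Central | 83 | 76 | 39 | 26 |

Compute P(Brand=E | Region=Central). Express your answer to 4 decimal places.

Total with Region=Central: 83 + 76 + 39 + 26 = 224.
P(Brand=E | Region=Central) = 26/224 = 0.1161.

0.1161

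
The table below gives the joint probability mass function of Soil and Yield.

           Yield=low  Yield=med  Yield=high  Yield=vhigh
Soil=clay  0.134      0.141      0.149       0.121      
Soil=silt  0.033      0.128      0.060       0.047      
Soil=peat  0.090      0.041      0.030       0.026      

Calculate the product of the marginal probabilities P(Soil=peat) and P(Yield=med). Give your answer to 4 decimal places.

P(Soil=peat) = 0.090 + 0.041 + 0.030 + 0.026 = 0.187.
P(Yield=med) = 0.141 + 0.128 + 0.041 = 0.310.
Product: 0.187 × 0.310 = 0.0580.

0.0580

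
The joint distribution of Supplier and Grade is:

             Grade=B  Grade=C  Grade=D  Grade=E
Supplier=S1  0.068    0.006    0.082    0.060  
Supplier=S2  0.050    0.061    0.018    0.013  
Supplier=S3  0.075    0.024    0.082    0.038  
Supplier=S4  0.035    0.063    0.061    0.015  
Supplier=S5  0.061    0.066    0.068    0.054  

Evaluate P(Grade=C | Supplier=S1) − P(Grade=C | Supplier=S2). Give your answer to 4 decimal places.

P(Supplier=S1) = 0.068 + 0.006 + 0.082 + 0.060 = 0.216; P(Grade=C | Supplier=S1) = 0.006/0.216 = 0.02778.
P(Supplier=S2) = 0.050 + 0.061 + 0.018 + 0.013 = 0.142; P(Grade=C | Supplier=S2) = 0.061/0.142 = 0.42958.
Difference = -0.4018.

-0.4018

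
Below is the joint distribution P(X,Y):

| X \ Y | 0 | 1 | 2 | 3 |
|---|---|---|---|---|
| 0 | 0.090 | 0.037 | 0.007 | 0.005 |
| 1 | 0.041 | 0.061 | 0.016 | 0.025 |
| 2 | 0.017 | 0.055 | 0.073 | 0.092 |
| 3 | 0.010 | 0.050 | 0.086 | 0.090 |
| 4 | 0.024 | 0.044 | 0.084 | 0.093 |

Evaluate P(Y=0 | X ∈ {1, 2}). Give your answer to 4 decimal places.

0.1526

P(X=1) = 0.041 + 0.061 + 0.016 + 0.025 = 0.143.
P(X=2) = 0.017 + 0.055 + 0.073 + 0.092 = 0.237.
P(X ∈ {1, 2}) = 0.143 + 0.237 = 0.380; P(Y=0, X ∈ {1, 2}) = 0.041 + 0.017 = 0.058.
P(Y=0 | X ∈ {1, 2}) = 0.058/0.380 = 0.1526.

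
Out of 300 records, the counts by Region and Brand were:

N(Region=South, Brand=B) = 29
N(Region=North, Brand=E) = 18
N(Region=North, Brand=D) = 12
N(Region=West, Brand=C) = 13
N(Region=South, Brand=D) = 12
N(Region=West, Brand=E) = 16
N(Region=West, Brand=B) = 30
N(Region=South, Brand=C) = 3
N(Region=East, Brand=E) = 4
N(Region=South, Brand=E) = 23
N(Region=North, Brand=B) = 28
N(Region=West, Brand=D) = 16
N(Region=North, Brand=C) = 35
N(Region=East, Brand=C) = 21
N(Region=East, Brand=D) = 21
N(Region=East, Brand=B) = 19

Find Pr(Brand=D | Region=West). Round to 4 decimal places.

Total with Region=West: 30 + 13 + 16 + 16 = 75.
P(Brand=D | Region=West) = 16/75 = 0.2133.

0.2133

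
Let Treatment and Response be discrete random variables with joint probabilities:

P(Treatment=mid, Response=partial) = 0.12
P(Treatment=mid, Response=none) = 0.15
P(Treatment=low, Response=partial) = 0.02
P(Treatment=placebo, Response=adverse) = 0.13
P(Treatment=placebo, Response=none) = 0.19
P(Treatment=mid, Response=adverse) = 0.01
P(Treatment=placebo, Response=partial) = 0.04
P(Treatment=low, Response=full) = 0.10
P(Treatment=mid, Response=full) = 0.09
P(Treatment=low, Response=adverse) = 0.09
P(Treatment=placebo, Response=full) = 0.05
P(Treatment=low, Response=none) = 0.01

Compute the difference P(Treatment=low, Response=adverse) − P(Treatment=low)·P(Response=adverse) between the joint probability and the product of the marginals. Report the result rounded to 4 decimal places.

P(Treatment=low) = 0.01 + 0.02 + 0.10 + 0.09 = 0.22.
P(Response=adverse) = 0.13 + 0.09 + 0.01 = 0.23.
P(Treatment=low, Response=adverse) − P(Treatment=low)P(Response=adverse) = 0.09 − 0.22×0.23 = 0.0394.

0.0394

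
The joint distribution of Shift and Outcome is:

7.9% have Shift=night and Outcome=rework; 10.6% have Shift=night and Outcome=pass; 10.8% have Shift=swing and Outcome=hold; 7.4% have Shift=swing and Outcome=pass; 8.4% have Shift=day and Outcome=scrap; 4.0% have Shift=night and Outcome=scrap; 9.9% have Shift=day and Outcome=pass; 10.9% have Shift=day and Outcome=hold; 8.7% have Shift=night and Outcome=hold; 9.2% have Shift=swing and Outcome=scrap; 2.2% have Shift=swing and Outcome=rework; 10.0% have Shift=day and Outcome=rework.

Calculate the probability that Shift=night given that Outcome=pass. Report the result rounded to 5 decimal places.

P(Outcome=pass) = 0.099 + 0.074 + 0.106 = 0.279.
P(Shift=night | Outcome=pass) = 0.106/0.279 = 0.37993.

0.37993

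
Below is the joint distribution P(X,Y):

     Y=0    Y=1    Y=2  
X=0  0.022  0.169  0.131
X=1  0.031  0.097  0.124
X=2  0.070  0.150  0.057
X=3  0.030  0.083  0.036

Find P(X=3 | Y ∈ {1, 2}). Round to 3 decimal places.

0.140

P(Y=1) = 0.169 + 0.097 + 0.150 + 0.083 = 0.499.
P(Y=2) = 0.131 + 0.124 + 0.057 + 0.036 = 0.348.
P(Y ∈ {1, 2}) = 0.499 + 0.348 = 0.847; P(X=3, Y ∈ {1, 2}) = 0.083 + 0.036 = 0.119.
P(X=3 | Y ∈ {1, 2}) = 0.119/0.847 = 0.140.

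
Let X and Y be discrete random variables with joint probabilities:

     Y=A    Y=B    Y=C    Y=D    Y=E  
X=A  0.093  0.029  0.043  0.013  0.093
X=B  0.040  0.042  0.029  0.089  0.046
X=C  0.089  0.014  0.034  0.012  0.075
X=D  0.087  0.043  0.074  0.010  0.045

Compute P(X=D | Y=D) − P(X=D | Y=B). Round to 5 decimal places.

-0.25529

P(Y=D) = 0.013 + 0.089 + 0.012 + 0.010 = 0.124; P(X=D | Y=D) = 0.010/0.124 = 0.080645.
P(Y=B) = 0.029 + 0.042 + 0.014 + 0.043 = 0.128; P(X=D | Y=B) = 0.043/0.128 = 0.335938.
Difference = -0.25529.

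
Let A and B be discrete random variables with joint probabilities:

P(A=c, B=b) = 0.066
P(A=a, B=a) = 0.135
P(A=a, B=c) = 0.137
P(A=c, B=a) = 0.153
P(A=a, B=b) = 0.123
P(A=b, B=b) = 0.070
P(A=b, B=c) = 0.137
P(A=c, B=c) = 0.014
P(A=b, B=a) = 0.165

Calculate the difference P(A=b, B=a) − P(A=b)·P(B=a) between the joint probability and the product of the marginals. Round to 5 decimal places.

-0.00352

P(A=b) = 0.165 + 0.070 + 0.137 = 0.372.
P(B=a) = 0.135 + 0.165 + 0.153 = 0.453.
P(A=b, B=a) − P(A=b)P(B=a) = 0.165 − 0.372×0.453 = -0.00352.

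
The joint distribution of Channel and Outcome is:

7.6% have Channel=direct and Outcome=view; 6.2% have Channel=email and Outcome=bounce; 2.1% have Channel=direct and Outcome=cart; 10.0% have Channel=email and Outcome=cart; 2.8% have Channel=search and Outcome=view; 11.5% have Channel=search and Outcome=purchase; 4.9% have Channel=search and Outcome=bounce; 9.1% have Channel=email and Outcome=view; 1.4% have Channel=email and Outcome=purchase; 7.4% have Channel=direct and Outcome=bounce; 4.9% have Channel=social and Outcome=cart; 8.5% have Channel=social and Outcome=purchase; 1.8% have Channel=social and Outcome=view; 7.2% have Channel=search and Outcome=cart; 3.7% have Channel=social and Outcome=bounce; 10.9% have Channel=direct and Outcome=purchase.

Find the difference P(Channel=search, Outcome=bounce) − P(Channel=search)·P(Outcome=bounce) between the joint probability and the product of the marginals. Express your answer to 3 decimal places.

P(Channel=search) = 0.049 + 0.028 + 0.072 + 0.115 = 0.264.
P(Outcome=bounce) = 0.062 + 0.049 + 0.037 + 0.074 = 0.222.
P(Channel=search, Outcome=bounce) − P(Channel=search)P(Outcome=bounce) = 0.049 − 0.264×0.222 = -0.010.

-0.010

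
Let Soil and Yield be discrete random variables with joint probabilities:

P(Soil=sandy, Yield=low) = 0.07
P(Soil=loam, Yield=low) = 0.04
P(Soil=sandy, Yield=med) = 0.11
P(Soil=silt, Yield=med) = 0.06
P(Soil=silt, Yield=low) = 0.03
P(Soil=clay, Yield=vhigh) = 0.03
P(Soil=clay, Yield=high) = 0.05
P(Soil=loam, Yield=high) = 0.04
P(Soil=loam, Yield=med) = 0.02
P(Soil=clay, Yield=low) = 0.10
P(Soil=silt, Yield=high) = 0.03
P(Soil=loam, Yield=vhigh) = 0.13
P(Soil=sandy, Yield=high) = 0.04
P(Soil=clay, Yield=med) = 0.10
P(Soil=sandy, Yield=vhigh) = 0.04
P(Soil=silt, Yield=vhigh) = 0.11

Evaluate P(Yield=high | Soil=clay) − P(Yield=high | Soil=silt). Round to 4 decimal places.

P(Soil=clay) = 0.10 + 0.10 + 0.05 + 0.03 = 0.28; P(Yield=high | Soil=clay) = 0.05/0.28 = 0.17857.
P(Soil=silt) = 0.03 + 0.06 + 0.03 + 0.11 = 0.23; P(Yield=high | Soil=silt) = 0.03/0.23 = 0.13043.
Difference = 0.0481.

0.0481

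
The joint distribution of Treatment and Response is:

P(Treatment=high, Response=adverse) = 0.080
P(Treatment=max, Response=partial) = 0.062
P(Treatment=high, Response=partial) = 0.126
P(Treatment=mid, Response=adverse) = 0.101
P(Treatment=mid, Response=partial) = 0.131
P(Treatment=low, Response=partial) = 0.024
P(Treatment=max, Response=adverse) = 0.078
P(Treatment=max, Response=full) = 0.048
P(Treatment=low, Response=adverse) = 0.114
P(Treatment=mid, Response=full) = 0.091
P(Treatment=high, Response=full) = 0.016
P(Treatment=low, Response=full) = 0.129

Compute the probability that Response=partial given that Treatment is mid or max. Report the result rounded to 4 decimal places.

0.3777

P(Treatment=mid) = 0.131 + 0.091 + 0.101 = 0.323.
P(Treatment=max) = 0.062 + 0.048 + 0.078 = 0.188.
P(Treatment ∈ {mid, max}) = 0.323 + 0.188 = 0.511; P(Response=partial, Treatment ∈ {mid, max}) = 0.131 + 0.062 = 0.193.
P(Response=partial | Treatment ∈ {mid, max}) = 0.193/0.511 = 0.3777.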